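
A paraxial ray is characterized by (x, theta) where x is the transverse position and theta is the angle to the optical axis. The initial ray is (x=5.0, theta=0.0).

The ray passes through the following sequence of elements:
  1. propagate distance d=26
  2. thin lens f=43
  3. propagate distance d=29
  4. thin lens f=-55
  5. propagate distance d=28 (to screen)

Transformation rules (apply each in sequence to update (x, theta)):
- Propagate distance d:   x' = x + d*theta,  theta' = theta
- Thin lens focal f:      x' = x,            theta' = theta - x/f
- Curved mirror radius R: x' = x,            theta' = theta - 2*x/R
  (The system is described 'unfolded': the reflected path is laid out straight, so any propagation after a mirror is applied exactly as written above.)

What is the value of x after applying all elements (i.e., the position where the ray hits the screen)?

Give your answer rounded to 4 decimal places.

Answer: -0.7992

Derivation:
Initial: x=5.0000 theta=0.0000
After 1 (propagate distance d=26): x=5.0000 theta=0.0000
After 2 (thin lens f=43): x=5.0000 theta=-5/43 (≈-0.1163)
After 3 (propagate distance d=29): x=70/43 (≈1.6279) theta=-5/43 (≈-0.1163)
After 4 (thin lens f=-55): x=70/43 (≈1.6279) theta=-41/473 (≈-0.0867)
After 5 (propagate distance d=28 (to screen)): x=-378/473 (≈-0.7992) theta=-41/473 (≈-0.0867)
Rounded to 4 decimal places: x = -0.7992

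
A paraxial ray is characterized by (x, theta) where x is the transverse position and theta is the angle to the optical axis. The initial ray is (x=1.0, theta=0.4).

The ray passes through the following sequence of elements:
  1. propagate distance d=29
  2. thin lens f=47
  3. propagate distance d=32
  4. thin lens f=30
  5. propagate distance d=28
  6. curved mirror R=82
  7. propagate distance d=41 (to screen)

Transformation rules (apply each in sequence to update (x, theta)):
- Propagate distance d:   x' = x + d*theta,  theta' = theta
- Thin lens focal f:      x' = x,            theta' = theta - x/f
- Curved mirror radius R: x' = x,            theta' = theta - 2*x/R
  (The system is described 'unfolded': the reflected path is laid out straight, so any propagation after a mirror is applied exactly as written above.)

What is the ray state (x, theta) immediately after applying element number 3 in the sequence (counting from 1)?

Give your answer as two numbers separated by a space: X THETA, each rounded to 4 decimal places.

Initial: x=1.0000 theta=0.4000
After 1 (propagate distance d=29): x=12.6000 theta=0.4000
After 2 (thin lens f=47): x=12.6000 theta=31/235 (≈0.1319)
After 3 (propagate distance d=32): x=3953/235 (≈16.8213) theta=31/235 (≈0.1319)
Rounded to 4 decimal places: x = 16.8213, theta = 0.1319

Answer: 16.8213 0.1319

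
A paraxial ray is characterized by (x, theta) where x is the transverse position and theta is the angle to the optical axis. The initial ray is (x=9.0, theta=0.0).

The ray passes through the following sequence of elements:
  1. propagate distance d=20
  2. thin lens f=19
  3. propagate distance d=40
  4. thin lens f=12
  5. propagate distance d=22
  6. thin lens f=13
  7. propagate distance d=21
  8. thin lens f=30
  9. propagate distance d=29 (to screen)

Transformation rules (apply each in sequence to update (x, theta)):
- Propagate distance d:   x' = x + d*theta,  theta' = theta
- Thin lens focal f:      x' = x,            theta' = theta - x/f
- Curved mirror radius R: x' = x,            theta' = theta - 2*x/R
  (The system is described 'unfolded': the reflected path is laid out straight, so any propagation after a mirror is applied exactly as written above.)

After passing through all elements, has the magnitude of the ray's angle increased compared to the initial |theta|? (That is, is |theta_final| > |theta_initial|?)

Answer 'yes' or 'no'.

Initial: x=9.0000 theta=0.0000
After 1 (propagate distance d=20): x=9.0000 theta=0.0000
After 2 (thin lens f=19): x=9.0000 theta=-9/19 (≈-0.4737)
After 3 (propagate distance d=40): x=-189/19 (≈-9.9474) theta=-9/19 (≈-0.4737)
After 4 (thin lens f=12): x=-189/19 (≈-9.9474) theta=27/76 (≈0.3553)
After 5 (propagate distance d=22): x=-81/38 (≈-2.1316) theta=27/76 (≈0.3553)
After 6 (thin lens f=13): x=-81/38 (≈-2.1316) theta=27/52 (≈0.5192)
After 7 (propagate distance d=21): x=8667/988 (≈8.7723) theta=27/52 (≈0.5192)
After 8 (thin lens f=30): x=8667/988 (≈8.7723) theta=2241/9880 (≈0.2268)
After 9 (propagate distance d=29 (to screen)): x=151659/9880 (≈15.3501) theta=2241/9880 (≈0.2268)
|theta_initial|=0.0000 |theta_final|=2241/9880 (≈0.2268) -> increased

Answer: yes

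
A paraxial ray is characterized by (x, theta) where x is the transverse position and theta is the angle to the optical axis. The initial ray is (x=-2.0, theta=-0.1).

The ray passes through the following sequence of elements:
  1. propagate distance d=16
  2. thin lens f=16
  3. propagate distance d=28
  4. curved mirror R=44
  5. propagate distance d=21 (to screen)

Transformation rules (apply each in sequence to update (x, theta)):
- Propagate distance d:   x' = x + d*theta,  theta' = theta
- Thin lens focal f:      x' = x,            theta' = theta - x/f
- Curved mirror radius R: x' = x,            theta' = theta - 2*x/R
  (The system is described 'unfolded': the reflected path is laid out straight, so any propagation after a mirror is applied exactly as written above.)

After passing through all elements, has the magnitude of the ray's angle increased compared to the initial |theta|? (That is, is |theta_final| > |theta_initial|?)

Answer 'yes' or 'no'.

Initial: x=-2.0000 theta=-0.1000
After 1 (propagate distance d=16): x=-3.6000 theta=-0.1000
After 2 (thin lens f=16): x=-3.6000 theta=0.1250
After 3 (propagate distance d=28): x=-0.1000 theta=0.1250
After 4 (curved mirror R=44): x=-0.1000 theta=57/440 (≈0.1295)
After 5 (propagate distance d=21 (to screen)): x=1153/440 (≈2.6205) theta=57/440 (≈0.1295)
|theta_initial|=0.1000 |theta_final|=57/440 (≈0.1295) -> increased

Answer: yes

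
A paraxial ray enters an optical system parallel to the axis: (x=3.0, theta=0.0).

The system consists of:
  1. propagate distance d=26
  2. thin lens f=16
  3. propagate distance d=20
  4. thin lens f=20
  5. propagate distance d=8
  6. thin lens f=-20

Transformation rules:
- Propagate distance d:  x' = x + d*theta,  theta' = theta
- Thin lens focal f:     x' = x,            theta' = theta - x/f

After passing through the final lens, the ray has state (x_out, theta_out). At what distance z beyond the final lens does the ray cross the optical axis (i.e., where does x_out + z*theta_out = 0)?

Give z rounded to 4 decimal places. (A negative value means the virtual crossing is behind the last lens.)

Initial: x=3.0000 theta=0.0000
After 1 (propagate distance d=26): x=3.0000 theta=0.0000
After 2 (thin lens f=16): x=3.0000 theta=-0.1875
After 3 (propagate distance d=20): x=-0.7500 theta=-0.1875
After 4 (thin lens f=20): x=-0.7500 theta=-0.1500
After 5 (propagate distance d=8): x=-1.9500 theta=-0.1500
After 6 (thin lens f=-20): x=-1.9500 theta=-0.2475
z_focus = -x_out/theta_out = -(-1.9500)/(-0.2475) = -260/33 ≈ -7.8788
Rounded to 4 decimal places: z = -7.8788

Answer: -7.8788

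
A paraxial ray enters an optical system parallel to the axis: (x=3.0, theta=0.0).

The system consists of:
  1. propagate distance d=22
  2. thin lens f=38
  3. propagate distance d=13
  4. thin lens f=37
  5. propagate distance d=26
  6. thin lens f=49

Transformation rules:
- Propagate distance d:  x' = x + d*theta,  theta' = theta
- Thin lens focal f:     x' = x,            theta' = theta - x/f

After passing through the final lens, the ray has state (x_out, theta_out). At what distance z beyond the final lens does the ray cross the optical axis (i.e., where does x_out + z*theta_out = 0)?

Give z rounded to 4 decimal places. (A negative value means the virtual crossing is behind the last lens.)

Initial: x=3.0000 theta=0.0000
After 1 (propagate distance d=22): x=3.0000 theta=0.0000
After 2 (thin lens f=38): x=3.0000 theta=-3/38 (≈-0.0789)
After 3 (propagate distance d=13): x=75/38 (≈1.9737) theta=-3/38 (≈-0.0789)
After 4 (thin lens f=37): x=75/38 (≈1.9737) theta=-93/703 (≈-0.1323)
After 5 (propagate distance d=26): x=-2061/1406 (≈-1.4659) theta=-93/703 (≈-0.1323)
After 6 (thin lens f=49): x=-2061/1406 (≈-1.4659) theta=-7053/68894 (≈-0.1024)
z_focus = -x_out/theta_out = -(-2061/1406)/(-7053/68894) = -33663/2351 ≈ -14.3186
Rounded to 4 decimal places: z = -14.3186

Answer: -14.3186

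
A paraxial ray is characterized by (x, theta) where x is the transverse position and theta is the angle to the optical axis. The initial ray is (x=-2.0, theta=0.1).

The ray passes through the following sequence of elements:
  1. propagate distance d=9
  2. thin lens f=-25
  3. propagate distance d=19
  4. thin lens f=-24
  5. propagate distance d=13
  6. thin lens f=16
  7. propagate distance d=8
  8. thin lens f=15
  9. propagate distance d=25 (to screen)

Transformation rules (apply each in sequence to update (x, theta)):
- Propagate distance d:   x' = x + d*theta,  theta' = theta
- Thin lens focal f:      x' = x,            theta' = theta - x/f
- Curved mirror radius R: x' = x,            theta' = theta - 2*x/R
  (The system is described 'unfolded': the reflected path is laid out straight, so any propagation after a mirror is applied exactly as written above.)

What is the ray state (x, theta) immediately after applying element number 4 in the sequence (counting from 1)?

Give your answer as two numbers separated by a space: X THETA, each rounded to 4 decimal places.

Answer: -0.0360 0.0545

Derivation:
Initial: x=-2.0000 theta=0.1000
After 1 (propagate distance d=9): x=-1.1000 theta=0.1000
After 2 (thin lens f=-25): x=-1.1000 theta=0.0560
After 3 (propagate distance d=19): x=-0.0360 theta=0.0560
After 4 (thin lens f=-24): x=-0.0360 theta=0.0545
Rounded to 4 decimal places: x = -0.0360, theta = 0.0545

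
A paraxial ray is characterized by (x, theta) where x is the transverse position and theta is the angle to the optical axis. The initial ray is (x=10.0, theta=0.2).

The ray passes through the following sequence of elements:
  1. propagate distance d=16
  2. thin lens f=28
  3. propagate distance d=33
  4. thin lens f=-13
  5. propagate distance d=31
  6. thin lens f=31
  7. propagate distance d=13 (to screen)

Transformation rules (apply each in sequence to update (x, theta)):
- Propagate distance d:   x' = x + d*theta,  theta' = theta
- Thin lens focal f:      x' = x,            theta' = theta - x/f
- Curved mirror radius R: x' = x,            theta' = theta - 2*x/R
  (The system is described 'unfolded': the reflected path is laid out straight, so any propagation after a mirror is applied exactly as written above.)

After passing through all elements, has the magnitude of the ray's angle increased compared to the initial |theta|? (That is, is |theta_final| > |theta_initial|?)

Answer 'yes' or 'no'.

Initial: x=10.0000 theta=0.2000
After 1 (propagate distance d=16): x=13.2000 theta=0.2000
After 2 (thin lens f=28): x=13.2000 theta=-19/70 (≈-0.2714)
After 3 (propagate distance d=33): x=297/70 (≈4.2429) theta=-19/70 (≈-0.2714)
After 4 (thin lens f=-13): x=297/70 (≈4.2429) theta=5/91 (≈0.0549)
After 5 (propagate distance d=31): x=773/130 (≈5.9462) theta=5/91 (≈0.0549)
After 6 (thin lens f=31): x=773/130 (≈5.9462) theta=-297/2170 (≈-0.1369)
After 7 (propagate distance d=13 (to screen)): x=58774/14105 (≈4.1669) theta=-297/2170 (≈-0.1369)
|theta_initial|=0.2000 |theta_final|=297/2170 (≈0.1369) -> not increased

Answer: no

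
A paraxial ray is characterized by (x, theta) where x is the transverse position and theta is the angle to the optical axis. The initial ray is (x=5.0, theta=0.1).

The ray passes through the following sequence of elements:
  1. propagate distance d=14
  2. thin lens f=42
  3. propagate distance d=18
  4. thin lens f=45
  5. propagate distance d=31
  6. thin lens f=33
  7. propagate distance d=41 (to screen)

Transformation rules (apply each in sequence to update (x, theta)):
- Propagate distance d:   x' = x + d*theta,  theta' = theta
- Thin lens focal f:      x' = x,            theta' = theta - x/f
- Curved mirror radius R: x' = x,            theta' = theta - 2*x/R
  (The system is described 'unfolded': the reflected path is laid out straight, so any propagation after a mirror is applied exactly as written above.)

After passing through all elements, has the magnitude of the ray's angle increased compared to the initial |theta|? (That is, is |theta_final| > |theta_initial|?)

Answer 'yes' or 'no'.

Initial: x=5.0000 theta=0.1000
After 1 (propagate distance d=14): x=6.4000 theta=0.1000
After 2 (thin lens f=42): x=6.4000 theta=-11/210 (≈-0.0524)
After 3 (propagate distance d=18): x=191/35 (≈5.4571) theta=-11/210 (≈-0.0524)
After 4 (thin lens f=45): x=191/35 (≈5.4571) theta=-547/3150 (≈-0.1737)
After 5 (propagate distance d=31): x=233/3150 (≈0.0740) theta=-547/3150 (≈-0.1737)
After 6 (thin lens f=33): x=233/3150 (≈0.0740) theta=-1306/7425 (≈-0.1759)
After 7 (propagate distance d=41 (to screen)): x=-148391/20790 (≈-7.1376) theta=-1306/7425 (≈-0.1759)
|theta_initial|=0.1000 |theta_final|=1306/7425 (≈0.1759) -> increased

Answer: yes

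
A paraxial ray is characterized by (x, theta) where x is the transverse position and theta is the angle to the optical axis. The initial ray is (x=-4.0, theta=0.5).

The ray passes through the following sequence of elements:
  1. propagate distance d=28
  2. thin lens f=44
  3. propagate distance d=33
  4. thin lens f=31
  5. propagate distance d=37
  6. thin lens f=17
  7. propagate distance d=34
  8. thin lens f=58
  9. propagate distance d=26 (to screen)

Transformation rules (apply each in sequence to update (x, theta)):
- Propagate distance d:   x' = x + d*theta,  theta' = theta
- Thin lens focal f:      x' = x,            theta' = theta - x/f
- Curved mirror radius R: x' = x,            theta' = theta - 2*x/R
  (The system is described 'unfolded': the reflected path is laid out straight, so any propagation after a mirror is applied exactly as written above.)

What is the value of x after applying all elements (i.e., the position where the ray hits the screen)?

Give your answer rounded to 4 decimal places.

Initial: x=-4.0000 theta=0.5000
After 1 (propagate distance d=28): x=10.0000 theta=0.5000
After 2 (thin lens f=44): x=10.0000 theta=3/11 (≈0.2727)
After 3 (propagate distance d=33): x=19.0000 theta=3/11 (≈0.2727)
After 4 (thin lens f=31): x=19.0000 theta=-116/341 (≈-0.3402)
After 5 (propagate distance d=37): x=2187/341 (≈6.4135) theta=-116/341 (≈-0.3402)
After 6 (thin lens f=17): x=2187/341 (≈6.4135) theta=-4159/5797 (≈-0.7174)
After 7 (propagate distance d=34): x=-6131/341 (≈-17.9795) theta=-4159/5797 (≈-0.7174)
After 8 (thin lens f=58): x=-6131/341 (≈-17.9795) theta=-136995/336226 (≈-0.4074)
After 9 (propagate distance d=26 (to screen)): x=-4803518/168113 (≈-28.5732) theta=-136995/336226 (≈-0.4074)
Rounded to 4 decimal places: x = -28.5732

Answer: -28.5732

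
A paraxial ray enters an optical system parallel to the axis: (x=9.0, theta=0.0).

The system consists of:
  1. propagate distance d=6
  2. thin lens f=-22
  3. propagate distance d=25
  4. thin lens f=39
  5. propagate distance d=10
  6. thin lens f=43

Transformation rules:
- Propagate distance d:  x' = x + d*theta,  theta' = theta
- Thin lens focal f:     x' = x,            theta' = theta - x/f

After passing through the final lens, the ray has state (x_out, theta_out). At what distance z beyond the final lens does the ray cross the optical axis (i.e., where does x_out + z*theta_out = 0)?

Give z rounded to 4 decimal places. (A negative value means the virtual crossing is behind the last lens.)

Answer: 35.9461

Derivation:
Initial: x=9.0000 theta=0.0000
After 1 (propagate distance d=6): x=9.0000 theta=0.0000
After 2 (thin lens f=-22): x=9.0000 theta=9/22 (≈0.4091)
After 3 (propagate distance d=25): x=423/22 (≈19.2273) theta=9/22 (≈0.4091)
After 4 (thin lens f=39): x=423/22 (≈19.2273) theta=-12/143 (≈-0.0839)
After 5 (propagate distance d=10): x=5259/286 (≈18.3881) theta=-12/143 (≈-0.0839)
After 6 (thin lens f=43): x=5259/286 (≈18.3881) theta=-6291/12298 (≈-0.5115)
z_focus = -x_out/theta_out = -(5259/286)/(-6291/12298) = 75379/2097 ≈ 35.9461
Rounded to 4 decimal places: z = 35.9461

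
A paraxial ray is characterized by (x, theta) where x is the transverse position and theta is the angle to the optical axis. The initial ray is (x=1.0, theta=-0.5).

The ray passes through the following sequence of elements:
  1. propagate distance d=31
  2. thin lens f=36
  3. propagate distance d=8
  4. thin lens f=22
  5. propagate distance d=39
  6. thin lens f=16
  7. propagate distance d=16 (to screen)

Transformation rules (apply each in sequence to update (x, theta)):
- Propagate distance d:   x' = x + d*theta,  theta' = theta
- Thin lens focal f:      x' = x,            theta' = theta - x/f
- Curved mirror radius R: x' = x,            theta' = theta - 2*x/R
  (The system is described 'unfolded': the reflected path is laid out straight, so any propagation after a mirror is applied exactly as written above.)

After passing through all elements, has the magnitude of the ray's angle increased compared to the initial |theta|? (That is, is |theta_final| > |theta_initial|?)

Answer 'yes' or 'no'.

Initial: x=1.0000 theta=-0.5000
After 1 (propagate distance d=31): x=-14.5000 theta=-0.5000
After 2 (thin lens f=36): x=-14.5000 theta=-7/72 (≈-0.0972)
After 3 (propagate distance d=8): x=-275/18 (≈-15.2778) theta=-7/72 (≈-0.0972)
After 4 (thin lens f=22): x=-275/18 (≈-15.2778) theta=43/72 (≈0.5972)
After 5 (propagate distance d=39): x=577/72 (≈8.0139) theta=43/72 (≈0.5972)
After 6 (thin lens f=16): x=577/72 (≈8.0139) theta=37/384 (≈0.0964)
After 7 (propagate distance d=16 (to screen)): x=86/9 (≈9.5556) theta=37/384 (≈0.0964)
|theta_initial|=0.5000 |theta_final|=37/384 (≈0.0964) -> not increased

Answer: no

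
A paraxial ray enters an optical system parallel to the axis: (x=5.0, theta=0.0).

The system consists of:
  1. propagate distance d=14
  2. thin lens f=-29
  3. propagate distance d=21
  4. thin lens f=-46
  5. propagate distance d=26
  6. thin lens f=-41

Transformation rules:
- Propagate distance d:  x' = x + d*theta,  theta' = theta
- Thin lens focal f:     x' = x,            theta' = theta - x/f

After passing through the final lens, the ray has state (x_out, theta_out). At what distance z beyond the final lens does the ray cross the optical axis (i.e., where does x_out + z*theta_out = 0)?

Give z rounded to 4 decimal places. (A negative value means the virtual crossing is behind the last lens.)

Answer: -22.5190

Derivation:
Initial: x=5.0000 theta=0.0000
After 1 (propagate distance d=14): x=5.0000 theta=0.0000
After 2 (thin lens f=-29): x=5.0000 theta=5/29 (≈0.1724)
After 3 (propagate distance d=21): x=250/29 (≈8.6207) theta=5/29 (≈0.1724)
After 4 (thin lens f=-46): x=250/29 (≈8.6207) theta=240/667 (≈0.3598)
After 5 (propagate distance d=26): x=11990/667 (≈17.9760) theta=240/667 (≈0.3598)
After 6 (thin lens f=-41): x=11990/667 (≈17.9760) theta=21830/27347 (≈0.7983)
z_focus = -x_out/theta_out = -(11990/667)/(21830/27347) = -49159/2183 ≈ -22.5190
Rounded to 4 decimal places: z = -22.5190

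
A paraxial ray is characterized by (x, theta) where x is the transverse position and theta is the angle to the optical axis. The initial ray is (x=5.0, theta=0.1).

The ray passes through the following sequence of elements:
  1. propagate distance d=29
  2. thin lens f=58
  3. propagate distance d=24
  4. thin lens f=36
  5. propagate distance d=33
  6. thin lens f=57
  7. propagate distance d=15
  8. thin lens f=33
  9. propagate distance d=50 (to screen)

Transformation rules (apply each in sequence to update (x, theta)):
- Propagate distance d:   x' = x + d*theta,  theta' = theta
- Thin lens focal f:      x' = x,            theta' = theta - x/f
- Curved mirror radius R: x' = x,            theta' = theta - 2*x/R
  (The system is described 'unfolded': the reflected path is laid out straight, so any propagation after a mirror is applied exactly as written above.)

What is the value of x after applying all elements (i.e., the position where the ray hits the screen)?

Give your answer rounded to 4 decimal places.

Answer: -9.0214

Derivation:
Initial: x=5.0000 theta=0.1000
After 1 (propagate distance d=29): x=7.9000 theta=0.1000
After 2 (thin lens f=58): x=7.9000 theta=-21/580 (≈-0.0362)
After 3 (propagate distance d=24): x=2039/290 (≈7.0310) theta=-21/580 (≈-0.0362)
After 4 (thin lens f=36): x=2039/290 (≈7.0310) theta=-2417/10440 (≈-0.2315)
After 5 (propagate distance d=33): x=-2119/3480 (≈-0.6089) theta=-2417/10440 (≈-0.2315)
After 6 (thin lens f=57): x=-2119/3480 (≈-0.6089) theta=-10951/49590 (≈-0.2208)
After 7 (propagate distance d=15): x=-86427/22040 (≈-3.9214) theta=-10951/49590 (≈-0.2208)
After 8 (thin lens f=33): x=-86427/22040 (≈-3.9214) theta=-20233/198360 (≈-0.1020)
After 9 (propagate distance d=50 (to screen)): x=-1789493/198360 (≈-9.0214) theta=-20233/198360 (≈-0.1020)
Rounded to 4 decimal places: x = -9.0214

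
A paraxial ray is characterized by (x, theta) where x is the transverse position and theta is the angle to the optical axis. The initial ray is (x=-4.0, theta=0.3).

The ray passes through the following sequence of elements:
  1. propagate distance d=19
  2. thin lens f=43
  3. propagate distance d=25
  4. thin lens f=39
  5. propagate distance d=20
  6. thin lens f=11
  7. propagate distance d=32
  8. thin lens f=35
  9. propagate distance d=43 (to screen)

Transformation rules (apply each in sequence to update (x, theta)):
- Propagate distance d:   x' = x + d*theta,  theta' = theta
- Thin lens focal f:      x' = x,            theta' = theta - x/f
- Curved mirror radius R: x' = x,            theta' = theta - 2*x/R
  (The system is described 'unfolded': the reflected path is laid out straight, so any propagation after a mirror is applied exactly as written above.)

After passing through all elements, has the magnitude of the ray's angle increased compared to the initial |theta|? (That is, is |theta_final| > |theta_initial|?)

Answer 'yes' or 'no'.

Answer: yes

Derivation:
Initial: x=-4.0000 theta=0.3000
After 1 (propagate distance d=19): x=1.7000 theta=0.3000
After 2 (thin lens f=43): x=1.7000 theta=56/215 (≈0.2605)
After 3 (propagate distance d=25): x=3531/430 (≈8.2116) theta=56/215 (≈0.2605)
After 4 (thin lens f=39): x=3531/430 (≈8.2116) theta=279/5590 (≈0.0499)
After 5 (propagate distance d=20): x=51483/5590 (≈9.2098) theta=279/5590 (≈0.0499)
After 6 (thin lens f=11): x=51483/5590 (≈9.2098) theta=-24207/30745 (≈-0.7873)
After 7 (propagate distance d=32): x=-196587/12298 (≈-15.9853) theta=-24207/30745 (≈-0.7873)
After 8 (thin lens f=35): x=-196587/12298 (≈-15.9853) theta=-10947/33110 (≈-0.3306)
After 9 (propagate distance d=43 (to screen)): x=-6499959/215215 (≈-30.2022) theta=-10947/33110 (≈-0.3306)
|theta_initial|=0.3000 |theta_final|=10947/33110 (≈0.3306) -> increased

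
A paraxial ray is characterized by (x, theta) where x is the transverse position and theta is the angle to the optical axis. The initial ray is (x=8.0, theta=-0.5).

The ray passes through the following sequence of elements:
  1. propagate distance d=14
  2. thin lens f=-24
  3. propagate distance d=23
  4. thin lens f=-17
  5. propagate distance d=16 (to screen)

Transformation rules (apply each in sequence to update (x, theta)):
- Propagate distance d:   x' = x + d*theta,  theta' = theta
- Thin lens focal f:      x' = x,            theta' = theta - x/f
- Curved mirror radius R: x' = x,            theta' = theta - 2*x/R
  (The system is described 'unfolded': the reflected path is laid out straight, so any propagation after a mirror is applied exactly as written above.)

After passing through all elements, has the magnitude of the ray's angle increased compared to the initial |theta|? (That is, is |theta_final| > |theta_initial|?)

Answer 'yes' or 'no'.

Initial: x=8.0000 theta=-0.5000
After 1 (propagate distance d=14): x=1.0000 theta=-0.5000
After 2 (thin lens f=-24): x=1.0000 theta=-11/24 (≈-0.4583)
After 3 (propagate distance d=23): x=-229/24 (≈-9.5417) theta=-11/24 (≈-0.4583)
After 4 (thin lens f=-17): x=-229/24 (≈-9.5417) theta=-52/51 (≈-1.0196)
After 5 (propagate distance d=16 (to screen)): x=-10549/408 (≈-25.8554) theta=-52/51 (≈-1.0196)
|theta_initial|=0.5000 |theta_final|=52/51 (≈1.0196) -> increased

Answer: yes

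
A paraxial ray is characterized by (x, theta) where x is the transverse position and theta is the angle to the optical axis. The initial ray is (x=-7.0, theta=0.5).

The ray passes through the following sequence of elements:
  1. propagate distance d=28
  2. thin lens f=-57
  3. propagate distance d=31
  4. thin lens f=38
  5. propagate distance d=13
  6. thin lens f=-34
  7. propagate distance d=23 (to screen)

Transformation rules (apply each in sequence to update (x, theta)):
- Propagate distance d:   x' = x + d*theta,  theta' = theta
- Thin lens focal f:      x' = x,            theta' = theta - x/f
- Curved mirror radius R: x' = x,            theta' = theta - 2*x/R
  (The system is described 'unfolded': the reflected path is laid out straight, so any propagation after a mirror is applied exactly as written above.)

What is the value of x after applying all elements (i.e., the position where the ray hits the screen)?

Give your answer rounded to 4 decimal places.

Initial: x=-7.0000 theta=0.5000
After 1 (propagate distance d=28): x=7.0000 theta=0.5000
After 2 (thin lens f=-57): x=7.0000 theta=71/114 (≈0.6228)
After 3 (propagate distance d=31): x=2999/114 (≈26.3070) theta=71/114 (≈0.6228)
After 4 (thin lens f=38): x=2999/114 (≈26.3070) theta=-301/4332 (≈-0.0695)
After 5 (propagate distance d=13): x=36683/1444 (≈25.4037) theta=-301/4332 (≈-0.0695)
After 6 (thin lens f=-34): x=36683/1444 (≈25.4037) theta=99815/147288 (≈0.6777)
After 7 (propagate distance d=23 (to screen)): x=6037411/147288 (≈40.9905) theta=99815/147288 (≈0.6777)
Rounded to 4 decimal places: x = 40.9905

Answer: 40.9905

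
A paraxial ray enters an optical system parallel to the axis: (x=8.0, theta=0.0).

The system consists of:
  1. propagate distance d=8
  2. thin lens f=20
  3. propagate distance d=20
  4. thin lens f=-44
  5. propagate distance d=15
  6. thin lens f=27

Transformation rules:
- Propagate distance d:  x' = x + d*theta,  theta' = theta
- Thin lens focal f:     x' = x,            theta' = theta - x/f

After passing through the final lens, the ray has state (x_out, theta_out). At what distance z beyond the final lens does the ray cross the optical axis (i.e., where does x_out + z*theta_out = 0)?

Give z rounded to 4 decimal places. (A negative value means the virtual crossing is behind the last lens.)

Initial: x=8.0000 theta=0.0000
After 1 (propagate distance d=8): x=8.0000 theta=0.0000
After 2 (thin lens f=20): x=8.0000 theta=-0.4000
After 3 (propagate distance d=20): x=0.0000 theta=-0.4000
After 4 (thin lens f=-44): x=0.0000 theta=-0.4000
After 5 (propagate distance d=15): x=-6.0000 theta=-0.4000
After 6 (thin lens f=27): x=-6.0000 theta=-8/45 (≈-0.1778)
z_focus = -x_out/theta_out = -(-6.0000)/(-8/45) = -33.7500
Rounded to 4 decimal places: z = -33.7500

Answer: -33.7500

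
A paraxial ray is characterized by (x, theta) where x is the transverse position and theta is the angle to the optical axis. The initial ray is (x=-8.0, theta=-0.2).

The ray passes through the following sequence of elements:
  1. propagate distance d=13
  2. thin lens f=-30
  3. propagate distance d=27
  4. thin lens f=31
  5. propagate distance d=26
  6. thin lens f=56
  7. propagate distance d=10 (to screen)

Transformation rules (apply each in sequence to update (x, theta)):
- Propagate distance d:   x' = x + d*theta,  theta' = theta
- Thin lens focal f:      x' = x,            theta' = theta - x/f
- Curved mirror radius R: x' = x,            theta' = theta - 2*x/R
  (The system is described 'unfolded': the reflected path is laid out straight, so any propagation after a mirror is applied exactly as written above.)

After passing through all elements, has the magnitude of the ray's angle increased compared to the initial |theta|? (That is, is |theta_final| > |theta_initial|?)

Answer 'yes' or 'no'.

Initial: x=-8.0000 theta=-0.2000
After 1 (propagate distance d=13): x=-10.6000 theta=-0.2000
After 2 (thin lens f=-30): x=-10.6000 theta=-83/150 (≈-0.5533)
After 3 (propagate distance d=27): x=-25.5400 theta=-83/150 (≈-0.5533)
After 4 (thin lens f=31): x=-25.5400 theta=629/2325 (≈0.2705)
After 5 (propagate distance d=26): x=-86053/4650 (≈-18.5060) theta=629/2325 (≈0.2705)
After 6 (thin lens f=56): x=-86053/4650 (≈-18.5060) theta=52167/86800 (≈0.6010)
After 7 (propagate distance d=10 (to screen)): x=-1626979/130200 (≈-12.4960) theta=52167/86800 (≈0.6010)
|theta_initial|=0.2000 |theta_final|=52167/86800 (≈0.6010) -> increased

Answer: yes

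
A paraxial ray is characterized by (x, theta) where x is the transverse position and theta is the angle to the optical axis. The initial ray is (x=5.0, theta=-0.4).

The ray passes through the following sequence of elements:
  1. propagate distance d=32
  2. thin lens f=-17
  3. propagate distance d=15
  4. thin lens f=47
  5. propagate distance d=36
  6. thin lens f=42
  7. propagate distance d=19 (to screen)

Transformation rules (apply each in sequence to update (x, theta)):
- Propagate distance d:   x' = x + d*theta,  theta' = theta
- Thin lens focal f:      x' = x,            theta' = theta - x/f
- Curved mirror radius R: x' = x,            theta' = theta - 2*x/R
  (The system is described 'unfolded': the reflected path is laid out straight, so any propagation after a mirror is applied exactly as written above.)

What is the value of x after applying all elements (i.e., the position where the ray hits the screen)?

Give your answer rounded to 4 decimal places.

Answer: -27.5386

Derivation:
Initial: x=5.0000 theta=-0.4000
After 1 (propagate distance d=32): x=-7.8000 theta=-0.4000
After 2 (thin lens f=-17): x=-7.8000 theta=-73/85 (≈-0.8588)
After 3 (propagate distance d=15): x=-1758/85 (≈-20.6824) theta=-73/85 (≈-0.8588)
After 4 (thin lens f=47): x=-1758/85 (≈-20.6824) theta=-1673/3995 (≈-0.4188)
After 5 (propagate distance d=36): x=-142854/3995 (≈-35.7582) theta=-1673/3995 (≈-0.4188)
After 6 (thin lens f=42): x=-142854/3995 (≈-35.7582) theta=12098/27965 (≈0.4326)
After 7 (propagate distance d=19 (to screen)): x=-770116/27965 (≈-27.5386) theta=12098/27965 (≈0.4326)
Rounded to 4 decimal places: x = -27.5386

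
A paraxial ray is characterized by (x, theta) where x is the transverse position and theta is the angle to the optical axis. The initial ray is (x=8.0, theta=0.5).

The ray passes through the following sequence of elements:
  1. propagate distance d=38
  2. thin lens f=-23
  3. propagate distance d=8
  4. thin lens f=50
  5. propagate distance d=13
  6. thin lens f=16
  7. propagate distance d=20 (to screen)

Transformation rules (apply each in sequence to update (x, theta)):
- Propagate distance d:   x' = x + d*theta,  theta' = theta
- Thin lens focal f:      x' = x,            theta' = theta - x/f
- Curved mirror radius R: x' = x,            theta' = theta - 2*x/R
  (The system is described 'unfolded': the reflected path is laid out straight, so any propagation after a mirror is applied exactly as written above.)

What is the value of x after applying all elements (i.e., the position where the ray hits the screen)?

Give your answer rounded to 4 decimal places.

Initial: x=8.0000 theta=0.5000
After 1 (propagate distance d=38): x=27.0000 theta=0.5000
After 2 (thin lens f=-23): x=27.0000 theta=77/46 (≈1.6739)
After 3 (propagate distance d=8): x=929/23 (≈40.3913) theta=77/46 (≈1.6739)
After 4 (thin lens f=50): x=929/23 (≈40.3913) theta=498/575 (≈0.8661)
After 5 (propagate distance d=13): x=29699/575 (≈51.6504) theta=498/575 (≈0.8661)
After 6 (thin lens f=16): x=29699/575 (≈51.6504) theta=-21731/9200 (≈-2.3621)
After 7 (propagate distance d=20 (to screen)): x=10141/2300 (≈4.4091) theta=-21731/9200 (≈-2.3621)
Rounded to 4 decimal places: x = 4.4091

Answer: 4.4091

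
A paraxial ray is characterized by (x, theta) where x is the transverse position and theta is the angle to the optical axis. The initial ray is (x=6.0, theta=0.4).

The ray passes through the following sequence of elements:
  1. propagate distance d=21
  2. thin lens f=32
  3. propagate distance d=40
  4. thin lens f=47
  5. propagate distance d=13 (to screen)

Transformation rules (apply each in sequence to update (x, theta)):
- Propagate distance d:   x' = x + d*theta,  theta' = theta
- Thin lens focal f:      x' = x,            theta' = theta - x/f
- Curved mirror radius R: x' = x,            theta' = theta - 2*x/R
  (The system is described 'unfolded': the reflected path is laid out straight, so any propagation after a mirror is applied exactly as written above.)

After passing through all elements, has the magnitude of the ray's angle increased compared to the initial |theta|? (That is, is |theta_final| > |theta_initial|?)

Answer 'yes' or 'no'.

Initial: x=6.0000 theta=0.4000
After 1 (propagate distance d=21): x=14.4000 theta=0.4000
After 2 (thin lens f=32): x=14.4000 theta=-0.0500
After 3 (propagate distance d=40): x=12.4000 theta=-0.0500
After 4 (thin lens f=47): x=12.4000 theta=-59/188 (≈-0.3138)
After 5 (propagate distance d=13 (to screen)): x=7821/940 (≈8.3202) theta=-59/188 (≈-0.3138)
|theta_initial|=0.4000 |theta_final|=59/188 (≈0.3138) -> not increased

Answer: no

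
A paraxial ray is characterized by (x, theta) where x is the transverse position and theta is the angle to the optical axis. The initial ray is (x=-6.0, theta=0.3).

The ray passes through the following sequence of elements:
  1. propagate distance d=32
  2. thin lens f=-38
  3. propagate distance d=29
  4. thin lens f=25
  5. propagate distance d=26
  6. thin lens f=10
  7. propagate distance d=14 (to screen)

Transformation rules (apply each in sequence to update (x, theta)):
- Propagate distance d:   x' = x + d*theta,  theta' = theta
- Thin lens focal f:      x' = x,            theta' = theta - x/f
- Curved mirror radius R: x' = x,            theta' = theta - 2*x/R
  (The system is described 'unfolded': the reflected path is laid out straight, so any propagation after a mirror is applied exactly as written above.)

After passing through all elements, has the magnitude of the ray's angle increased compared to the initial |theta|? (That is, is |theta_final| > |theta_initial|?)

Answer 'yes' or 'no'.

Answer: yes

Derivation:
Initial: x=-6.0000 theta=0.3000
After 1 (propagate distance d=32): x=3.6000 theta=0.3000
After 2 (thin lens f=-38): x=3.6000 theta=15/38 (≈0.3947)
After 3 (propagate distance d=29): x=2859/190 (≈15.0474) theta=15/38 (≈0.3947)
After 4 (thin lens f=25): x=2859/190 (≈15.0474) theta=-492/2375 (≈-0.2072)
After 5 (propagate distance d=26): x=45891/4750 (≈9.6613) theta=-492/2375 (≈-0.2072)
After 6 (thin lens f=10): x=45891/4750 (≈9.6613) theta=-55731/47500 (≈-1.1733)
After 7 (propagate distance d=14 (to screen)): x=-80331/11875 (≈-6.7647) theta=-55731/47500 (≈-1.1733)
|theta_initial|=0.3000 |theta_final|=55731/47500 (≈1.1733) -> increased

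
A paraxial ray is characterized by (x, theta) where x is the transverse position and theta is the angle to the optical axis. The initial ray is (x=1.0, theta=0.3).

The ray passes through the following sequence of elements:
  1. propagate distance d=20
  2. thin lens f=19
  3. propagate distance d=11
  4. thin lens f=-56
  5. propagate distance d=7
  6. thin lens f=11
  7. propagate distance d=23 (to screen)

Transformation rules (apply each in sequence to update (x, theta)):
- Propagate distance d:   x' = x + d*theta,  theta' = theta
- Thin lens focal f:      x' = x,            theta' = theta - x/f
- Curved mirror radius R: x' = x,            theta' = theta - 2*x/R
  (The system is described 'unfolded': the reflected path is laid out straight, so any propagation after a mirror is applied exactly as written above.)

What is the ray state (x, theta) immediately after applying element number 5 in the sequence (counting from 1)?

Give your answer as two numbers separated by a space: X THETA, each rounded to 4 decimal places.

Answer: 6.5493 0.0431

Derivation:
Initial: x=1.0000 theta=0.3000
After 1 (propagate distance d=20): x=7.0000 theta=0.3000
After 2 (thin lens f=19): x=7.0000 theta=-13/190 (≈-0.0684)
After 3 (propagate distance d=11): x=1187/190 (≈6.2474) theta=-13/190 (≈-0.0684)
After 4 (thin lens f=-56): x=1187/190 (≈6.2474) theta=459/10640 (≈0.0431)
After 5 (propagate distance d=7): x=1991/304 (≈6.5493) theta=459/10640 (≈0.0431)
Rounded to 4 decimal places: x = 6.5493, theta = 0.0431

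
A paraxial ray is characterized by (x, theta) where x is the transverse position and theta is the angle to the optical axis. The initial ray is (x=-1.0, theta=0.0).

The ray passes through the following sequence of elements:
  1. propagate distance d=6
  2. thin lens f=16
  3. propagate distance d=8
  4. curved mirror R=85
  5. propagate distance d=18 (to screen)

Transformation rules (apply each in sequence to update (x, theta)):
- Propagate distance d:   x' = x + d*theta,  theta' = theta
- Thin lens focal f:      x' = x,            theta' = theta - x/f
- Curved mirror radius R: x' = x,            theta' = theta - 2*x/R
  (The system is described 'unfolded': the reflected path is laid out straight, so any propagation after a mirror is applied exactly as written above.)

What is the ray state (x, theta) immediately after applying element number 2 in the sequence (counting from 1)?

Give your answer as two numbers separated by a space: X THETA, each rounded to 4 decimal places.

Initial: x=-1.0000 theta=0.0000
After 1 (propagate distance d=6): x=-1.0000 theta=0.0000
After 2 (thin lens f=16): x=-1.0000 theta=0.0625
Rounded to 4 decimal places: x = -1.0000, theta = 0.0625

Answer: -1.0000 0.0625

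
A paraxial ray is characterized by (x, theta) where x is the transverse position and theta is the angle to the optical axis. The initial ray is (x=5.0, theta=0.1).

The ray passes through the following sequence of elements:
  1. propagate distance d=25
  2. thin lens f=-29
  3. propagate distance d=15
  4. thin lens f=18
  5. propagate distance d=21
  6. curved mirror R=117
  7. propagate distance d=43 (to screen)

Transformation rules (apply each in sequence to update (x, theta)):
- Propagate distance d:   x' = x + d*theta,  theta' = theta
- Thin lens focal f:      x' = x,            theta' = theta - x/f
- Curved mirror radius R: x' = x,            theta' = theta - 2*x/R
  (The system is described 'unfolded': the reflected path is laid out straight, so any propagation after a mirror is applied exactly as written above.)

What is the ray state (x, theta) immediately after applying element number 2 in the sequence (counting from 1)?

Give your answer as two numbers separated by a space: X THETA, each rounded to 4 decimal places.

Initial: x=5.0000 theta=0.1000
After 1 (propagate distance d=25): x=7.5000 theta=0.1000
After 2 (thin lens f=-29): x=7.5000 theta=52/145 (≈0.3586)
Rounded to 4 decimal places: x = 7.5000, theta = 0.3586

Answer: 7.5000 0.3586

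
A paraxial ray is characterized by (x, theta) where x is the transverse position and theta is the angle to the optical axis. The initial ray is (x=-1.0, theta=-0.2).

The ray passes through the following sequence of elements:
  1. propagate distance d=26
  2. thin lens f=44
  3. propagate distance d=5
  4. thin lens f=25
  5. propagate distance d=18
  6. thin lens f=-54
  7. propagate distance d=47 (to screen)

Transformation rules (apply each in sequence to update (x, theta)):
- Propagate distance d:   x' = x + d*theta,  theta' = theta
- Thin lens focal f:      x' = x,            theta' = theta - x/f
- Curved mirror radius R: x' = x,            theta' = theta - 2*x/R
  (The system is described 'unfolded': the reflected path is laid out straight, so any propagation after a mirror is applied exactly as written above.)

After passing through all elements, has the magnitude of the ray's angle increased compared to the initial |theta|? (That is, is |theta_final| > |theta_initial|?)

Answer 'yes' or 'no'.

Initial: x=-1.0000 theta=-0.2000
After 1 (propagate distance d=26): x=-6.2000 theta=-0.2000
After 2 (thin lens f=44): x=-6.2000 theta=-13/220 (≈-0.0591)
After 3 (propagate distance d=5): x=-1429/220 (≈-6.4955) theta=-13/220 (≈-0.0591)
After 4 (thin lens f=25): x=-1429/220 (≈-6.4955) theta=276/1375 (≈0.2007)
After 5 (propagate distance d=18): x=-15853/5500 (≈-2.8824) theta=276/1375 (≈0.2007)
After 6 (thin lens f=-54): x=-15853/5500 (≈-2.8824) theta=43763/297000 (≈0.1474)
After 7 (propagate distance d=47 (to screen)): x=1200799/297000 (≈4.0431) theta=43763/297000 (≈0.1474)
|theta_initial|=0.2000 |theta_final|=43763/297000 (≈0.1474) -> not increased

Answer: no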